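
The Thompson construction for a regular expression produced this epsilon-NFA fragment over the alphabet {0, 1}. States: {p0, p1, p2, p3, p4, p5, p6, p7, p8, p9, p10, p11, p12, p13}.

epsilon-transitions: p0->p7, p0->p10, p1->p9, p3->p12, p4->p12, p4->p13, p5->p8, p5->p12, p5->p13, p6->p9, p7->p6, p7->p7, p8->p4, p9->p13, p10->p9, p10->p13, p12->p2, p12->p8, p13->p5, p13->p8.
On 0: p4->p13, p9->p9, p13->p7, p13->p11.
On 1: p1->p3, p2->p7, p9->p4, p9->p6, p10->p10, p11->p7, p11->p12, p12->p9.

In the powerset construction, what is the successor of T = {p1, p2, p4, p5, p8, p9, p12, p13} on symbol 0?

{p2, p4, p5, p6, p7, p8, p9, p11, p12, p13}

p4 on 0 → {p13}.
p9 on 0 → {p9}.
p13 on 0 → {p7, p11}.
No 0-transition from p1, p2, p5, p8, p12.
Union after reading 0: {p7, p9, p11, p13}.
Now take the epsilon-closure:
From p7 via epsilon: add p6.
From p13 via epsilon: add p5, p8.
From p5 via epsilon: add p12.
From p8 via epsilon: add p4.
From p12 via epsilon: add p2.
No new states can be added; the closed set is {p2, p4, p5, p6, p7, p8, p9, p11, p12, p13}.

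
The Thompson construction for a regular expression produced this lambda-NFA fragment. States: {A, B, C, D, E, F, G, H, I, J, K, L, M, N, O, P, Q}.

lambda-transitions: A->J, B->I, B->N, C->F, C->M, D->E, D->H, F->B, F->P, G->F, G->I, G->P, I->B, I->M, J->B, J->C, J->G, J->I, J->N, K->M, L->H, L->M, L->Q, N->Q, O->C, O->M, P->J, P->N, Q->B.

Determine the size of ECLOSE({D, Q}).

Start with {D, Q}.
From D via lambda: add E, H.
From Q via lambda: add B.
From B via lambda: add I, N.
From I via lambda: add M.
lambda-closure = {B, D, E, H, I, M, N, Q}, which has 8 states.

8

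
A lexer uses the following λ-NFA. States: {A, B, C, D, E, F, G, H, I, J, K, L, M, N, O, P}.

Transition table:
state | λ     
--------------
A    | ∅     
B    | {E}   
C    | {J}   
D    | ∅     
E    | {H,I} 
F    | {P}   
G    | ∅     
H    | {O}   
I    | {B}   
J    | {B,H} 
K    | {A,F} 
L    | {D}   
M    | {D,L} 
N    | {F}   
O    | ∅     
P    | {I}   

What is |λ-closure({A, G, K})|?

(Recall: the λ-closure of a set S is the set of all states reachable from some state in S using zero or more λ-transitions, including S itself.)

Start with {A, G, K}.
From K via λ: add F.
From F via λ: add P.
From P via λ: add I.
From I via λ: add B.
From B via λ: add E.
From E via λ: add H.
From H via λ: add O.
λ-closure = {A, B, E, F, G, H, I, K, O, P}, which has 10 states.

10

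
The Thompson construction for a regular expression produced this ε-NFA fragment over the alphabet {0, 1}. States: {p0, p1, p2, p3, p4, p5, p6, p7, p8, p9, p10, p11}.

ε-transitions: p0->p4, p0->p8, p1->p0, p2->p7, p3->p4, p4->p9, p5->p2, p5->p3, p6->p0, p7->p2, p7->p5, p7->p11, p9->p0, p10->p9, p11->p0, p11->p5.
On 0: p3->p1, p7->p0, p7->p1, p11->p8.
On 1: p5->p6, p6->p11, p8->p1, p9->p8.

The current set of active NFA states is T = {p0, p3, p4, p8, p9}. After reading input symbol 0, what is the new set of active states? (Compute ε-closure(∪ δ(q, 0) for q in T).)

{p0, p1, p4, p8, p9}

p3 on 0 → {p1}.
No 0-transition from p0, p4, p8, p9.
Union after reading 0: {p1}.
Now take the ε-closure:
From p1 via ε: add p0.
From p0 via ε: add p4, p8.
From p4 via ε: add p9.
No new states can be added; the closed set is {p0, p1, p4, p8, p9}.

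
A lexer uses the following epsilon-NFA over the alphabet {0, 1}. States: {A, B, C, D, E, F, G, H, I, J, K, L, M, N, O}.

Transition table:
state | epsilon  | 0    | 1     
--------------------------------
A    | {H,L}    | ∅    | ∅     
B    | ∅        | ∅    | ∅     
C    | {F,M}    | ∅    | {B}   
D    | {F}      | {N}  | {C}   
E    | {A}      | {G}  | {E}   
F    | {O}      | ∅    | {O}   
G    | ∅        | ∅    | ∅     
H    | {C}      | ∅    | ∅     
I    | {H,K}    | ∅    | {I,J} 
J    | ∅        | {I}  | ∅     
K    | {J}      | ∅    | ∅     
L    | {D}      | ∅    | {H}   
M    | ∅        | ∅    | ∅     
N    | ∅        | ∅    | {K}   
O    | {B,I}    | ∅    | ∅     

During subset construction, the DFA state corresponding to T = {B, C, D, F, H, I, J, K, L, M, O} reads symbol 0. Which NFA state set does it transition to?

{B, C, F, H, I, J, K, M, N, O}

D on 0 → {N}.
J on 0 → {I}.
No 0-transition from B, C, F, H, I, K, L, M, O.
Union after reading 0: {I, N}.
Now take the epsilon-closure:
From I via epsilon: add H, K.
From H via epsilon: add C.
From K via epsilon: add J.
From C via epsilon: add F, M.
From F via epsilon: add O.
From O via epsilon: add B.
No new states can be added; the closed set is {B, C, F, H, I, J, K, M, N, O}.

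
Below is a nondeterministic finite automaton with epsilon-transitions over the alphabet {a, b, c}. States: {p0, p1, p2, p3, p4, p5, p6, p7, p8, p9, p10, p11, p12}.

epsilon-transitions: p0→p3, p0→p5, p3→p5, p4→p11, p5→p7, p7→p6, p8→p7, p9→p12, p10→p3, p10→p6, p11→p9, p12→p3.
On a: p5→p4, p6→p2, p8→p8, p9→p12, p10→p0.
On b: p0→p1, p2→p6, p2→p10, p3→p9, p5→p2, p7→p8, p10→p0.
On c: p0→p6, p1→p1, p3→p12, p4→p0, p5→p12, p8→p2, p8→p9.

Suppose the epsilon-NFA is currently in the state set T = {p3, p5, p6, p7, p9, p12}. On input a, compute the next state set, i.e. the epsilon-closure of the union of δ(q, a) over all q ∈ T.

{p2, p3, p4, p5, p6, p7, p9, p11, p12}

p5 on a → {p4}.
p6 on a → {p2}.
p9 on a → {p12}.
No a-transition from p3, p7, p12.
Union after reading a: {p2, p4, p12}.
Now take the epsilon-closure:
From p4 via epsilon: add p11.
From p12 via epsilon: add p3.
From p3 via epsilon: add p5.
From p11 via epsilon: add p9.
From p5 via epsilon: add p7.
From p7 via epsilon: add p6.
No new states can be added; the closed set is {p2, p3, p4, p5, p6, p7, p9, p11, p12}.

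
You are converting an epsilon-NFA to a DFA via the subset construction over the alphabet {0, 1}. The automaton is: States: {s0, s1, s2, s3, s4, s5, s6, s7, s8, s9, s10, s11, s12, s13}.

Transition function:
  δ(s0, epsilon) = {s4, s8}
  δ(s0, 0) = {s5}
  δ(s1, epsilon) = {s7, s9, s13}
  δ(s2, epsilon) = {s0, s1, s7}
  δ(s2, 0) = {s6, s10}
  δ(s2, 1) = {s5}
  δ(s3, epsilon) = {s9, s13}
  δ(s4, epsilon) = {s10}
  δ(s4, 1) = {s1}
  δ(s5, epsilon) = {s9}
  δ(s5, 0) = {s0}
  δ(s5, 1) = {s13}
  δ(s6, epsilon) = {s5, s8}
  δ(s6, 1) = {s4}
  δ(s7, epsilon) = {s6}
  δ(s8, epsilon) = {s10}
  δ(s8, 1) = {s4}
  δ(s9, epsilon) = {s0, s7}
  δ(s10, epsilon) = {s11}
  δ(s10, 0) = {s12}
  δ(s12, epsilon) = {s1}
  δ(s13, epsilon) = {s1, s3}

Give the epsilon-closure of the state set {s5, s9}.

{s0, s4, s5, s6, s7, s8, s9, s10, s11}

Start with {s5, s9}.
From s9 via epsilon: add s0, s7.
From s0 via epsilon: add s4, s8.
From s7 via epsilon: add s6.
From s4 via epsilon: add s10.
From s10 via epsilon: add s11.
No new states can be added; the closed set is {s0, s4, s5, s6, s7, s8, s9, s10, s11}.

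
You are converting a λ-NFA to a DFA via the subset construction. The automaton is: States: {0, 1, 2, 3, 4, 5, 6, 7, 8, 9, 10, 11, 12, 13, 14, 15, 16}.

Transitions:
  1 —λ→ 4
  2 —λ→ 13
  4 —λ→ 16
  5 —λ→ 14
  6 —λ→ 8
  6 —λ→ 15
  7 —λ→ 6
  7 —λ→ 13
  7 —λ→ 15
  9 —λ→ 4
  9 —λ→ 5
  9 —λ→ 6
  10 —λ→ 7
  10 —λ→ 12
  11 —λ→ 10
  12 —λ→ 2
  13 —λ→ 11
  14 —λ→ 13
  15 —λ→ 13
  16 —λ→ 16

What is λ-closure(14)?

{2, 6, 7, 8, 10, 11, 12, 13, 14, 15}

Start with {14}.
From 14 via λ: add 13.
From 13 via λ: add 11.
From 11 via λ: add 10.
From 10 via λ: add 7, 12.
From 7 via λ: add 6, 15.
From 12 via λ: add 2.
From 6 via λ: add 8.
No new states can be added; the closed set is {2, 6, 7, 8, 10, 11, 12, 13, 14, 15}.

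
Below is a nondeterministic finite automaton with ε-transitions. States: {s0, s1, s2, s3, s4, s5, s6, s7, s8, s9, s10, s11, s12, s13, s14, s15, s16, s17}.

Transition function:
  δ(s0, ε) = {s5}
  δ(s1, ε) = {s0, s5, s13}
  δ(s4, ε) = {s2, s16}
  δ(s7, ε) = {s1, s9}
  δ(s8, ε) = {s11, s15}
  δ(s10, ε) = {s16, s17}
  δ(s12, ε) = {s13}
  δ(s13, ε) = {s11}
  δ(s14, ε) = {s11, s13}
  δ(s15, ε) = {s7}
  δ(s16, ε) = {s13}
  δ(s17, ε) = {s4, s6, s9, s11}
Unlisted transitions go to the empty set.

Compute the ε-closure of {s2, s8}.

{s0, s1, s2, s5, s7, s8, s9, s11, s13, s15}

Start with {s2, s8}.
From s8 via ε: add s11, s15.
From s15 via ε: add s7.
From s7 via ε: add s1, s9.
From s1 via ε: add s0, s5, s13.
No new states can be added; the closed set is {s0, s1, s2, s5, s7, s8, s9, s11, s13, s15}.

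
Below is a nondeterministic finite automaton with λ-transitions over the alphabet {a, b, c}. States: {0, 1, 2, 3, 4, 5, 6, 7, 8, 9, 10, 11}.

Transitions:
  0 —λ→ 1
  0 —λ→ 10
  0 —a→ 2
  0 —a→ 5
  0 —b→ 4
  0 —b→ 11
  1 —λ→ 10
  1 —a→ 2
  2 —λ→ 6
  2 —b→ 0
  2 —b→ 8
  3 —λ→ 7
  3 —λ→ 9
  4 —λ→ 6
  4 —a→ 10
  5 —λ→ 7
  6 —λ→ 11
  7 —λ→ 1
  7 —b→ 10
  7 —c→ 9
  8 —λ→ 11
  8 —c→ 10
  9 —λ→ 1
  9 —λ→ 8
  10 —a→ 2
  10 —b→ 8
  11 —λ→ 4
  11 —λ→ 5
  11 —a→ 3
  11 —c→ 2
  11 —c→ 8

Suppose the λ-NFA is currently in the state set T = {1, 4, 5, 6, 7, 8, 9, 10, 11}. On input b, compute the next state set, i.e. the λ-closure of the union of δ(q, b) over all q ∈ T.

7 on b → {10}.
10 on b → {8}.
No b-transition from 1, 4, 5, 6, 8, 9, 11.
Union after reading b: {8, 10}.
Now take the λ-closure:
From 8 via λ: add 11.
From 11 via λ: add 4, 5.
From 4 via λ: add 6.
From 5 via λ: add 7.
From 7 via λ: add 1.
No new states can be added; the closed set is {1, 4, 5, 6, 7, 8, 10, 11}.

{1, 4, 5, 6, 7, 8, 10, 11}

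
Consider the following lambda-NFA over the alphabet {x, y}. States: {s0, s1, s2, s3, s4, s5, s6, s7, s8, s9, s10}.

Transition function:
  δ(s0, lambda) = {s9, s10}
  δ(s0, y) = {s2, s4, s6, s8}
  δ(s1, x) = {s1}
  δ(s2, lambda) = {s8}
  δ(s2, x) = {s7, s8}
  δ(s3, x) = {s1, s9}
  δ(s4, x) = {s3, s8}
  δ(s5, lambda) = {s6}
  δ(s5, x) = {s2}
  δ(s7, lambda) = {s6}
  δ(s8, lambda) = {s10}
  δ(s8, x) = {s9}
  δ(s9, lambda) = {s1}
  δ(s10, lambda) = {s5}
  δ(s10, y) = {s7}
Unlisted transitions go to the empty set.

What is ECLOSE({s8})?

Start with {s8}.
From s8 via lambda: add s10.
From s10 via lambda: add s5.
From s5 via lambda: add s6.
No new states can be added; the closed set is {s5, s6, s8, s10}.

{s5, s6, s8, s10}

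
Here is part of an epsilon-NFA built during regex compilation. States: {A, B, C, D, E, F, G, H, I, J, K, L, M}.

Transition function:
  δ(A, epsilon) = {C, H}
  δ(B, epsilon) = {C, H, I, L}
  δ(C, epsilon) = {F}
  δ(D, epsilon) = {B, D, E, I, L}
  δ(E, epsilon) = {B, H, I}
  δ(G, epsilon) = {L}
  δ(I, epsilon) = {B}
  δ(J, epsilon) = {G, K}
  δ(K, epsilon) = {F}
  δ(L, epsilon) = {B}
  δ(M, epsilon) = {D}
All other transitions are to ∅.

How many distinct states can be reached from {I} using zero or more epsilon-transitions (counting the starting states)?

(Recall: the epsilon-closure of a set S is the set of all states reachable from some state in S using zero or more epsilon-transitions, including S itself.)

Start with {I}.
From I via epsilon: add B.
From B via epsilon: add C, H, L.
From C via epsilon: add F.
epsilon-closure = {B, C, F, H, I, L}, which has 6 states.

6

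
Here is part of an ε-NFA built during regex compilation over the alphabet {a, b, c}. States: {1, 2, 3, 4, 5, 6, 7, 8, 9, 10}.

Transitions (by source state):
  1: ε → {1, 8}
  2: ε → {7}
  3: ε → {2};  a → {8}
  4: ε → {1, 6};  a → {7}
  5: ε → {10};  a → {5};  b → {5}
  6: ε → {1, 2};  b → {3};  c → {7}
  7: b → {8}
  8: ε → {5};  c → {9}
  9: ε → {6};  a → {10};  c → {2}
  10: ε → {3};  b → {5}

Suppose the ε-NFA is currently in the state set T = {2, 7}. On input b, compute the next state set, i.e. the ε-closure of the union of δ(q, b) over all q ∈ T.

7 on b → {8}.
No b-transition from 2.
Union after reading b: {8}.
Now take the ε-closure:
From 8 via ε: add 5.
From 5 via ε: add 10.
From 10 via ε: add 3.
From 3 via ε: add 2.
From 2 via ε: add 7.
No new states can be added; the closed set is {2, 3, 5, 7, 8, 10}.

{2, 3, 5, 7, 8, 10}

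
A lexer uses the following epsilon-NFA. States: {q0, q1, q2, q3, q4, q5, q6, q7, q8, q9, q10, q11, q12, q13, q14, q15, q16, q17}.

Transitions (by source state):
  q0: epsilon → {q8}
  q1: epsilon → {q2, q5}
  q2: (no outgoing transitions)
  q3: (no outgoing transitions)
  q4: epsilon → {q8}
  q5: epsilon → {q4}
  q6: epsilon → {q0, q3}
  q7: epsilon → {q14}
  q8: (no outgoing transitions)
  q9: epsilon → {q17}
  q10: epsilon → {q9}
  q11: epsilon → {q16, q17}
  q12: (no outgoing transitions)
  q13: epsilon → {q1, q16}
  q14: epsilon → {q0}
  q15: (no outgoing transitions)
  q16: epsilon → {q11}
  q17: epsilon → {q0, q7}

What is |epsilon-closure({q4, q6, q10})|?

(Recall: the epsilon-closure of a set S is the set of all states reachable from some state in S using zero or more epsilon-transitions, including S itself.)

10

Start with {q4, q6, q10}.
From q4 via epsilon: add q8.
From q6 via epsilon: add q0, q3.
From q10 via epsilon: add q9.
From q9 via epsilon: add q17.
From q17 via epsilon: add q7.
From q7 via epsilon: add q14.
epsilon-closure = {q0, q3, q4, q6, q7, q8, q9, q10, q14, q17}, which has 10 states.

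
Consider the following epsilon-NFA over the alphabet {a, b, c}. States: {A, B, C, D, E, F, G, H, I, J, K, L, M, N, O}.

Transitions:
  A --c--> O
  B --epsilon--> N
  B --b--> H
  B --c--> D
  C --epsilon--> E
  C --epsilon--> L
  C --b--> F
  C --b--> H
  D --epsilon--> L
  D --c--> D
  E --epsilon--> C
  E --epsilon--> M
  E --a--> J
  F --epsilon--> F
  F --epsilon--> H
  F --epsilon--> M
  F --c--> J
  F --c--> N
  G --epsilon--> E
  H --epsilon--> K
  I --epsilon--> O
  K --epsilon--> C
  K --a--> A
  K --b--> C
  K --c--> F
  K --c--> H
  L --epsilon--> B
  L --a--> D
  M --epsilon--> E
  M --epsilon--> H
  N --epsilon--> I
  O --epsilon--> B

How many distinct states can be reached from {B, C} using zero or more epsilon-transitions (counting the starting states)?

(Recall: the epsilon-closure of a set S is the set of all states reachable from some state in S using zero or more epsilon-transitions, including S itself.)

10

Start with {B, C}.
From B via epsilon: add N.
From C via epsilon: add E, L.
From E via epsilon: add M.
From N via epsilon: add I.
From I via epsilon: add O.
From M via epsilon: add H.
From H via epsilon: add K.
epsilon-closure = {B, C, E, H, I, K, L, M, N, O}, which has 10 states.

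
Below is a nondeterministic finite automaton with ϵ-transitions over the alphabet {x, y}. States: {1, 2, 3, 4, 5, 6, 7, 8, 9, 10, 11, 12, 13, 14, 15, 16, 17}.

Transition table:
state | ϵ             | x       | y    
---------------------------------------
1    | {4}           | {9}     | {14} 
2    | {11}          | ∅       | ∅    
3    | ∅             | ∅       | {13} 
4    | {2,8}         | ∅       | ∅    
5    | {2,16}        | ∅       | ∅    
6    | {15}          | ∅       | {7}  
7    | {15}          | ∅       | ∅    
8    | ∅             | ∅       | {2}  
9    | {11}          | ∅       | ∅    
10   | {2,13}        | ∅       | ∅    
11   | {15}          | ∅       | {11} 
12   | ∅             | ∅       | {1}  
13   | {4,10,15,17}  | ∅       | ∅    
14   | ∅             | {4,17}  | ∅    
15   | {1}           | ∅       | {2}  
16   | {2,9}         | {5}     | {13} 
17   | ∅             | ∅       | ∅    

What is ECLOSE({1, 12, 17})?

Start with {1, 12, 17}.
From 1 via ϵ: add 4.
From 4 via ϵ: add 2, 8.
From 2 via ϵ: add 11.
From 11 via ϵ: add 15.
No new states can be added; the closed set is {1, 2, 4, 8, 11, 12, 15, 17}.

{1, 2, 4, 8, 11, 12, 15, 17}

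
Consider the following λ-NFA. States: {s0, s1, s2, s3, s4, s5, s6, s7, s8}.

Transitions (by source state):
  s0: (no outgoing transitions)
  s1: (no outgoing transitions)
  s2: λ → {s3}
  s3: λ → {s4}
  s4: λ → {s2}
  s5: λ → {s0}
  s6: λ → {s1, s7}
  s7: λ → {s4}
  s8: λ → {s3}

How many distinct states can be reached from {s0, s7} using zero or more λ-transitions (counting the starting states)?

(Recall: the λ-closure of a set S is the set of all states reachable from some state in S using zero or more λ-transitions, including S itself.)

Start with {s0, s7}.
From s7 via λ: add s4.
From s4 via λ: add s2.
From s2 via λ: add s3.
λ-closure = {s0, s2, s3, s4, s7}, which has 5 states.

5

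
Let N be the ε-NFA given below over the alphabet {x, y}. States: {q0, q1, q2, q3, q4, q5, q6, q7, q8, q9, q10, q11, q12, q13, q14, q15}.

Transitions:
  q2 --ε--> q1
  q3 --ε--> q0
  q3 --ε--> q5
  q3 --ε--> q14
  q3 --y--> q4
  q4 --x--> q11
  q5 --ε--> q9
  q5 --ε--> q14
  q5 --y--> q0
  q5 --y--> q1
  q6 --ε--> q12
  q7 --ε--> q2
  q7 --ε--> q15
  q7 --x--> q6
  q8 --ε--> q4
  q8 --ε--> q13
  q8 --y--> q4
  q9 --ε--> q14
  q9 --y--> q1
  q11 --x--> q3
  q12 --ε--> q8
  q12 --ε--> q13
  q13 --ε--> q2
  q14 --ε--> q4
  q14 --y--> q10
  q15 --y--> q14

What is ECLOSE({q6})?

Start with {q6}.
From q6 via ε: add q12.
From q12 via ε: add q8, q13.
From q8 via ε: add q4.
From q13 via ε: add q2.
From q2 via ε: add q1.
No new states can be added; the closed set is {q1, q2, q4, q6, q8, q12, q13}.

{q1, q2, q4, q6, q8, q12, q13}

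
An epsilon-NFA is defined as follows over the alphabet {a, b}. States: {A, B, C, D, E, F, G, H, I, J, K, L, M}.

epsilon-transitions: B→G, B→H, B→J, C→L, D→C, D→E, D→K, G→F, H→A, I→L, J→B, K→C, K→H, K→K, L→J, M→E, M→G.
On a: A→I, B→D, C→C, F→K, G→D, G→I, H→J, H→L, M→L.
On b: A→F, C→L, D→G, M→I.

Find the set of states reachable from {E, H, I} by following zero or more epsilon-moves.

Start with {E, H, I}.
From H via epsilon: add A.
From I via epsilon: add L.
From L via epsilon: add J.
From J via epsilon: add B.
From B via epsilon: add G.
From G via epsilon: add F.
No new states can be added; the closed set is {A, B, E, F, G, H, I, J, L}.

{A, B, E, F, G, H, I, J, L}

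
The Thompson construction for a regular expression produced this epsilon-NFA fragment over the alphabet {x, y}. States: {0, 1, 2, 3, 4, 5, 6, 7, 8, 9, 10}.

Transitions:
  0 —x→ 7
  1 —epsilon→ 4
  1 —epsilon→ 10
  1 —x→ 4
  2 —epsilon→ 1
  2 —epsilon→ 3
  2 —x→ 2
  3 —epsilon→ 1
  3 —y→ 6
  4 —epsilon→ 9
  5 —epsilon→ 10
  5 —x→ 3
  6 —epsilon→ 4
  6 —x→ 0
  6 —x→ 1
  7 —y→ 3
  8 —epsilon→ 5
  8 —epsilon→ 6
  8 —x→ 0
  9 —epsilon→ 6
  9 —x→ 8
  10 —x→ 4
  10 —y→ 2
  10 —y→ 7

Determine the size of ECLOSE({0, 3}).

Start with {0, 3}.
From 3 via epsilon: add 1.
From 1 via epsilon: add 4, 10.
From 4 via epsilon: add 9.
From 9 via epsilon: add 6.
epsilon-closure = {0, 1, 3, 4, 6, 9, 10}, which has 7 states.

7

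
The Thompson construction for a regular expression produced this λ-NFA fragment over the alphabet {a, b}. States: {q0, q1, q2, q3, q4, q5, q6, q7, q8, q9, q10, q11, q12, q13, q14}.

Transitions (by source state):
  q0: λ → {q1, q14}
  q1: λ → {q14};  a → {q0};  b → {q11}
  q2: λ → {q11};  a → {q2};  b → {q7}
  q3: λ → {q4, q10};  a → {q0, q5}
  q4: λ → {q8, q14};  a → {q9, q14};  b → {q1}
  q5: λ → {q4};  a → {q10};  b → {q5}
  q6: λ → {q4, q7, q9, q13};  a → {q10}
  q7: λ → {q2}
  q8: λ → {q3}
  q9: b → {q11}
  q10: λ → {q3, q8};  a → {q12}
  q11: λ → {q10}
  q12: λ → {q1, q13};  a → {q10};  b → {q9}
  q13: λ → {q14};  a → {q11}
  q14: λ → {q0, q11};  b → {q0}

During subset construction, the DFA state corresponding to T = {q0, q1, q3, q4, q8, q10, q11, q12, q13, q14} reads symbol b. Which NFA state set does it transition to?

q1 on b → {q11}.
q4 on b → {q1}.
q12 on b → {q9}.
q14 on b → {q0}.
No b-transition from q0, q3, q8, q10, q11, q13.
Union after reading b: {q0, q1, q9, q11}.
Now take the λ-closure:
From q0 via λ: add q14.
From q11 via λ: add q10.
From q10 via λ: add q3, q8.
From q3 via λ: add q4.
No new states can be added; the closed set is {q0, q1, q3, q4, q8, q9, q10, q11, q14}.

{q0, q1, q3, q4, q8, q9, q10, q11, q14}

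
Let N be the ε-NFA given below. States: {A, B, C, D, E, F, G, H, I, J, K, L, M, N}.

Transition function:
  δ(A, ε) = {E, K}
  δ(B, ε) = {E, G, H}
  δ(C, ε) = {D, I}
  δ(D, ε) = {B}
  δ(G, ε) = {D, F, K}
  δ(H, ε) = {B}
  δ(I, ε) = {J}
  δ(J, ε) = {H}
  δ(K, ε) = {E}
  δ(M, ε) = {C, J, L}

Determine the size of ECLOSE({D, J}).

Start with {D, J}.
From D via ε: add B.
From J via ε: add H.
From B via ε: add E, G.
From G via ε: add F, K.
ε-closure = {B, D, E, F, G, H, J, K}, which has 8 states.

8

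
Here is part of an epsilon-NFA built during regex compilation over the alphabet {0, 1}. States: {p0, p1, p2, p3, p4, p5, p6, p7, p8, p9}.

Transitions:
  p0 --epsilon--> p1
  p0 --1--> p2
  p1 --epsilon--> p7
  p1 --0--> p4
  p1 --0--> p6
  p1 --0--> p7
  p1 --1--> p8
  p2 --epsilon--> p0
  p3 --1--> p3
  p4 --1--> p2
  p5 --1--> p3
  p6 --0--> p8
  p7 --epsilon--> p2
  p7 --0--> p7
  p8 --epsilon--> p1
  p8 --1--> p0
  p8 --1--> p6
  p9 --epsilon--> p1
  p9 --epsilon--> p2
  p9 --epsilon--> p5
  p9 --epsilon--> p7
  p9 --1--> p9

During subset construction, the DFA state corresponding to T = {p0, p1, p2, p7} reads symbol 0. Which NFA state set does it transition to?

{p0, p1, p2, p4, p6, p7}

p1 on 0 → {p4, p6, p7}.
p7 on 0 → {p7}.
No 0-transition from p0, p2.
Union after reading 0: {p4, p6, p7}.
Now take the epsilon-closure:
From p7 via epsilon: add p2.
From p2 via epsilon: add p0.
From p0 via epsilon: add p1.
No new states can be added; the closed set is {p0, p1, p2, p4, p6, p7}.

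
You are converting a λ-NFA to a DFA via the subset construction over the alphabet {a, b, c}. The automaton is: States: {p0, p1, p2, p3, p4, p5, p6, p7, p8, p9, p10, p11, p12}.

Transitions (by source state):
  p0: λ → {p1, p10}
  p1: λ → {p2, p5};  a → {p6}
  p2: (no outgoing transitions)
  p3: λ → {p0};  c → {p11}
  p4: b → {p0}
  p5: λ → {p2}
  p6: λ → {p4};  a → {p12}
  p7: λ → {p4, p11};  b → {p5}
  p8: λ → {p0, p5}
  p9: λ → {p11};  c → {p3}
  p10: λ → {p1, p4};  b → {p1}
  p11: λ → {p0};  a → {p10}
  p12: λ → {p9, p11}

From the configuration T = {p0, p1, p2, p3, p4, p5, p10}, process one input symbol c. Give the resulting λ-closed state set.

p3 on c → {p11}.
No c-transition from p0, p1, p2, p4, p5, p10.
Union after reading c: {p11}.
Now take the λ-closure:
From p11 via λ: add p0.
From p0 via λ: add p1, p10.
From p1 via λ: add p2, p5.
From p10 via λ: add p4.
No new states can be added; the closed set is {p0, p1, p2, p4, p5, p10, p11}.

{p0, p1, p2, p4, p5, p10, p11}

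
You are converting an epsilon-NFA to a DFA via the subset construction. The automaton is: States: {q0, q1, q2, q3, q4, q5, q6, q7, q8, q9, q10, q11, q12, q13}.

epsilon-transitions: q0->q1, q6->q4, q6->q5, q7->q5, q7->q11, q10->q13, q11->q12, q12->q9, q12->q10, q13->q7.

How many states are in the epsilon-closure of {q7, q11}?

7

Start with {q7, q11}.
From q7 via epsilon: add q5.
From q11 via epsilon: add q12.
From q12 via epsilon: add q9, q10.
From q10 via epsilon: add q13.
epsilon-closure = {q5, q7, q9, q10, q11, q12, q13}, which has 7 states.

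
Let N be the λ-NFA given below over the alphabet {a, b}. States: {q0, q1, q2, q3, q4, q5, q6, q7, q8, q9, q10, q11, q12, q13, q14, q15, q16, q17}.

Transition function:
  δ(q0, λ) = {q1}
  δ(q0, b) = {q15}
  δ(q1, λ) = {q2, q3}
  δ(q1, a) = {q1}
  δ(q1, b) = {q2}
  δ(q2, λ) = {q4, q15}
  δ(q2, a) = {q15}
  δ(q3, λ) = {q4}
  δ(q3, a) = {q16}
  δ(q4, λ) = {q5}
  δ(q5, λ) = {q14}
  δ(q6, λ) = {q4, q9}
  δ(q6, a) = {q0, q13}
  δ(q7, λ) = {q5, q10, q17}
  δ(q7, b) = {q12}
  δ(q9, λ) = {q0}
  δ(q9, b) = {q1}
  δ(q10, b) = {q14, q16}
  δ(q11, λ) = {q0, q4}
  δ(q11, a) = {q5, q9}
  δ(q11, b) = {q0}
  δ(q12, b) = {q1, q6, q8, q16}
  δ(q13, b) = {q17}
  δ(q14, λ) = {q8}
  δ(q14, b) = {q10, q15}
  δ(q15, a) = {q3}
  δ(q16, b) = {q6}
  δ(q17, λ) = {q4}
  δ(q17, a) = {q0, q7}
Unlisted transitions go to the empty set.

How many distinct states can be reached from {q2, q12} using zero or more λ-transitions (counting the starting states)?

Start with {q2, q12}.
From q2 via λ: add q4, q15.
From q4 via λ: add q5.
From q5 via λ: add q14.
From q14 via λ: add q8.
λ-closure = {q2, q4, q5, q8, q12, q14, q15}, which has 7 states.

7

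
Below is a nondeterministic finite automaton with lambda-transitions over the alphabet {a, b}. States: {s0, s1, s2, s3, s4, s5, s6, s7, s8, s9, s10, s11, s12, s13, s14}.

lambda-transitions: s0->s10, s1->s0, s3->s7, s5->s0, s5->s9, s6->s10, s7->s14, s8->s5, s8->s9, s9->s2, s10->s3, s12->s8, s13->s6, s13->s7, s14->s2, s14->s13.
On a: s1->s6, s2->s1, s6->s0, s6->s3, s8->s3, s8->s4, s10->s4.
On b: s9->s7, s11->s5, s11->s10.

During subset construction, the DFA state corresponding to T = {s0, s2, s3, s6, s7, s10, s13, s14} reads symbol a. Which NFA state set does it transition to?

s2 on a → {s1}.
s6 on a → {s0, s3}.
s10 on a → {s4}.
No a-transition from s0, s3, s7, s13, s14.
Union after reading a: {s0, s1, s3, s4}.
Now take the lambda-closure:
From s0 via lambda: add s10.
From s3 via lambda: add s7.
From s7 via lambda: add s14.
From s14 via lambda: add s2, s13.
From s13 via lambda: add s6.
No new states can be added; the closed set is {s0, s1, s2, s3, s4, s6, s7, s10, s13, s14}.

{s0, s1, s2, s3, s4, s6, s7, s10, s13, s14}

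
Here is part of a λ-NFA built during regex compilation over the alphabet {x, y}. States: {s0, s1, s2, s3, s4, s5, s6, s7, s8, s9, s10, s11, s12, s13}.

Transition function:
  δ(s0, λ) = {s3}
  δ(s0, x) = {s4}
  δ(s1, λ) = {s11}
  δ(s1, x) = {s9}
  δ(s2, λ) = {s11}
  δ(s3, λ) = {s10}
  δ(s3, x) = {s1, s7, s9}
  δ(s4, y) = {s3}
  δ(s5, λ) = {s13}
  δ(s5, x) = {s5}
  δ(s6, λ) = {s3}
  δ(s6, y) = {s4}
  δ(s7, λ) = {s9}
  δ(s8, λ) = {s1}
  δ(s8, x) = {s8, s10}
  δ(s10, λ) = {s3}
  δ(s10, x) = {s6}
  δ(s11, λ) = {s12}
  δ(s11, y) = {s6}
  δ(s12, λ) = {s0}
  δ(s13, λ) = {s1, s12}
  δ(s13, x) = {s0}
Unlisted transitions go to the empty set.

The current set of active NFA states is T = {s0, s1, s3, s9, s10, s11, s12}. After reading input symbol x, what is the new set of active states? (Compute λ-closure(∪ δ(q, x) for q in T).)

s0 on x → {s4}.
s1 on x → {s9}.
s3 on x → {s1, s7, s9}.
s10 on x → {s6}.
No x-transition from s9, s11, s12.
Union after reading x: {s1, s4, s6, s7, s9}.
Now take the λ-closure:
From s1 via λ: add s11.
From s6 via λ: add s3.
From s3 via λ: add s10.
From s11 via λ: add s12.
From s12 via λ: add s0.
No new states can be added; the closed set is {s0, s1, s3, s4, s6, s7, s9, s10, s11, s12}.

{s0, s1, s3, s4, s6, s7, s9, s10, s11, s12}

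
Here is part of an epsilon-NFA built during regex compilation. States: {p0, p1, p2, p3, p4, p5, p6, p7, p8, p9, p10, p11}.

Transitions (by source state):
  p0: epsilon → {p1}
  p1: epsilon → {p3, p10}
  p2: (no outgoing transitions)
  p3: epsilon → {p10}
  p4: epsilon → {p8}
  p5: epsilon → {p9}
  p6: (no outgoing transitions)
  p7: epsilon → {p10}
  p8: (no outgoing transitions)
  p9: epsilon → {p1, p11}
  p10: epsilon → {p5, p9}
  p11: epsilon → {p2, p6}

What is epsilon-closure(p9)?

Start with {p9}.
From p9 via epsilon: add p1, p11.
From p1 via epsilon: add p3, p10.
From p11 via epsilon: add p2, p6.
From p10 via epsilon: add p5.
No new states can be added; the closed set is {p1, p2, p3, p5, p6, p9, p10, p11}.

{p1, p2, p3, p5, p6, p9, p10, p11}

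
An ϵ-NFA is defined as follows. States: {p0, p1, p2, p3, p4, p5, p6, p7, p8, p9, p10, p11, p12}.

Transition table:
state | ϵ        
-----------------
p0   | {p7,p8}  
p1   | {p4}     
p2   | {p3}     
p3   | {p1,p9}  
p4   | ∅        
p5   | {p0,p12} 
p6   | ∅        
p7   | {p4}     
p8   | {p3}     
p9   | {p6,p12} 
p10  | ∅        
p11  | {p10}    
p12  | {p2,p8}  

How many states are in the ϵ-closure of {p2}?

Start with {p2}.
From p2 via ϵ: add p3.
From p3 via ϵ: add p1, p9.
From p1 via ϵ: add p4.
From p9 via ϵ: add p6, p12.
From p12 via ϵ: add p8.
ϵ-closure = {p1, p2, p3, p4, p6, p8, p9, p12}, which has 8 states.

8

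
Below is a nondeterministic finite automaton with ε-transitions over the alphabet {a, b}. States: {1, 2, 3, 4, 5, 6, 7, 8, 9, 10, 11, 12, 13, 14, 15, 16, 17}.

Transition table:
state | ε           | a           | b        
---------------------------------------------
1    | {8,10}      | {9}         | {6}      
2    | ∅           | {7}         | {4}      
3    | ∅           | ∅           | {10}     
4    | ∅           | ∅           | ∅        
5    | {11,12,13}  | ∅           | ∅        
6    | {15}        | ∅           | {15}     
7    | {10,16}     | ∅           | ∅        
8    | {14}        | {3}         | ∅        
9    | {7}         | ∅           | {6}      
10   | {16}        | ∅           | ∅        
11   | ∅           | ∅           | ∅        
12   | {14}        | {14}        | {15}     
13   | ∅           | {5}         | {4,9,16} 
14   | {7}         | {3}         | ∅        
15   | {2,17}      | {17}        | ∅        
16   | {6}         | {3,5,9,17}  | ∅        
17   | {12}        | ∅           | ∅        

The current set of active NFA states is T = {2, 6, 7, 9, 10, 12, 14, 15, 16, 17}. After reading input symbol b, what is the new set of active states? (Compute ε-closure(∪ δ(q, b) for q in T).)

2 on b → {4}.
6 on b → {15}.
9 on b → {6}.
12 on b → {15}.
No b-transition from 7, 10, 14, 15, 16, 17.
Union after reading b: {4, 6, 15}.
Now take the ε-closure:
From 15 via ε: add 2, 17.
From 17 via ε: add 12.
From 12 via ε: add 14.
From 14 via ε: add 7.
From 7 via ε: add 10, 16.
No new states can be added; the closed set is {2, 4, 6, 7, 10, 12, 14, 15, 16, 17}.

{2, 4, 6, 7, 10, 12, 14, 15, 16, 17}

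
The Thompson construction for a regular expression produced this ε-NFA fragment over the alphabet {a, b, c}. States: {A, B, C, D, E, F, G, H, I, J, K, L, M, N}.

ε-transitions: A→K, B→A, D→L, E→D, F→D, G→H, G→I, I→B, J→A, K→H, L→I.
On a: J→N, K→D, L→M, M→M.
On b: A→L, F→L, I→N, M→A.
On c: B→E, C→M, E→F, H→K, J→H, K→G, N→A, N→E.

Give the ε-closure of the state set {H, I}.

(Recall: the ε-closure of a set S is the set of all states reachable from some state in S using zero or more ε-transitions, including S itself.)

{A, B, H, I, K}

Start with {H, I}.
From I via ε: add B.
From B via ε: add A.
From A via ε: add K.
No new states can be added; the closed set is {A, B, H, I, K}.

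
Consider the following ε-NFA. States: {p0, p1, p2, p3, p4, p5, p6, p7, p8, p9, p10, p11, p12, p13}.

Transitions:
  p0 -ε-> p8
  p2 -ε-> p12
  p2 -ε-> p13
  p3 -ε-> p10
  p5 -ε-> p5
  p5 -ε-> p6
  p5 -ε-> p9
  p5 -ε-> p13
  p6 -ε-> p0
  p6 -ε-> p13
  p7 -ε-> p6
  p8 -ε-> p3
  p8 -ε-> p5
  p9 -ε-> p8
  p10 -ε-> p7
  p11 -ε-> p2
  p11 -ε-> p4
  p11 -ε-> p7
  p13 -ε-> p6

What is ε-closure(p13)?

Start with {p13}.
From p13 via ε: add p6.
From p6 via ε: add p0.
From p0 via ε: add p8.
From p8 via ε: add p3, p5.
From p3 via ε: add p10.
From p5 via ε: add p9.
From p10 via ε: add p7.
No new states can be added; the closed set is {p0, p3, p5, p6, p7, p8, p9, p10, p13}.

{p0, p3, p5, p6, p7, p8, p9, p10, p13}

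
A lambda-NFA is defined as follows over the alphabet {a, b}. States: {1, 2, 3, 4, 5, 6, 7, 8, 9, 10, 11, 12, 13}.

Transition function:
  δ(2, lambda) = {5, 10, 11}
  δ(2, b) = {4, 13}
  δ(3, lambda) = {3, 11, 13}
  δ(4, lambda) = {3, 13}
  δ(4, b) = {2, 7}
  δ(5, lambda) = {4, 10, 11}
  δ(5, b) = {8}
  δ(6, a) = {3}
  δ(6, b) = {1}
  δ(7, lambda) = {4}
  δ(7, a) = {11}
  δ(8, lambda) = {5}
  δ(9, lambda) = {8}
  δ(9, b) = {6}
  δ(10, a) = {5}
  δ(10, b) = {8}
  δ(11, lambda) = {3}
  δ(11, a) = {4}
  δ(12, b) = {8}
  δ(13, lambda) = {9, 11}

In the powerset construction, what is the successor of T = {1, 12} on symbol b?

12 on b → {8}.
No b-transition from 1.
Union after reading b: {8}.
Now take the lambda-closure:
From 8 via lambda: add 5.
From 5 via lambda: add 4, 10, 11.
From 4 via lambda: add 3, 13.
From 13 via lambda: add 9.
No new states can be added; the closed set is {3, 4, 5, 8, 9, 10, 11, 13}.

{3, 4, 5, 8, 9, 10, 11, 13}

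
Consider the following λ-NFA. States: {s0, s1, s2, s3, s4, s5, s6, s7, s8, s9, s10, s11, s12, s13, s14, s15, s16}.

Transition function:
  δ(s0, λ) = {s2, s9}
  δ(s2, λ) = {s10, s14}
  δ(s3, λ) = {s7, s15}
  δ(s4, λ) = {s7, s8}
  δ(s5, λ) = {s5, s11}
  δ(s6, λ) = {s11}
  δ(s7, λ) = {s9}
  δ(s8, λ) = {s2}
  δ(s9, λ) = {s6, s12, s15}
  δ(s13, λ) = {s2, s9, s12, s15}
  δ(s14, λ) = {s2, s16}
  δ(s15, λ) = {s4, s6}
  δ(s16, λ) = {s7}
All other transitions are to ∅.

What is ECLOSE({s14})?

Start with {s14}.
From s14 via λ: add s2, s16.
From s2 via λ: add s10.
From s16 via λ: add s7.
From s7 via λ: add s9.
From s9 via λ: add s6, s12, s15.
From s6 via λ: add s11.
From s15 via λ: add s4.
From s4 via λ: add s8.
No new states can be added; the closed set is {s2, s4, s6, s7, s8, s9, s10, s11, s12, s14, s15, s16}.

{s2, s4, s6, s7, s8, s9, s10, s11, s12, s14, s15, s16}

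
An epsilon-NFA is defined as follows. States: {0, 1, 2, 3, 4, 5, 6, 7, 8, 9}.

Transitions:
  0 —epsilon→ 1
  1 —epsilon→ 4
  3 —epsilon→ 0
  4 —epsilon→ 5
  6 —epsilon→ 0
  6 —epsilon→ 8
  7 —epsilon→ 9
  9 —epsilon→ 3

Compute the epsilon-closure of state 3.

Start with {3}.
From 3 via epsilon: add 0.
From 0 via epsilon: add 1.
From 1 via epsilon: add 4.
From 4 via epsilon: add 5.
No new states can be added; the closed set is {0, 1, 3, 4, 5}.

{0, 1, 3, 4, 5}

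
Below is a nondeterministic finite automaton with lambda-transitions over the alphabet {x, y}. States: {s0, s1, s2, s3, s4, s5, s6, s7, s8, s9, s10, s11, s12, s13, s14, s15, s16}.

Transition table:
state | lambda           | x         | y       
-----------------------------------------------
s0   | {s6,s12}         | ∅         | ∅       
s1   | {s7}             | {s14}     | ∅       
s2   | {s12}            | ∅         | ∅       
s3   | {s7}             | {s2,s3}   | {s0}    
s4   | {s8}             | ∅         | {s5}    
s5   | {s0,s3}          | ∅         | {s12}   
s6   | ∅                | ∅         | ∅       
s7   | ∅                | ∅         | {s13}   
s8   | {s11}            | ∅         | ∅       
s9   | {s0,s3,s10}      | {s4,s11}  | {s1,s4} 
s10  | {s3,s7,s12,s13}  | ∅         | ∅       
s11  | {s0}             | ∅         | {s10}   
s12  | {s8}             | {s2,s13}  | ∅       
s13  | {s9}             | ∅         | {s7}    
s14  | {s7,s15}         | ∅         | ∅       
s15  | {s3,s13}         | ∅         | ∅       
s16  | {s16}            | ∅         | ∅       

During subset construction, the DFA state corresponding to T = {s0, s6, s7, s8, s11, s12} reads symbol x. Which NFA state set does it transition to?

s12 on x → {s2, s13}.
No x-transition from s0, s6, s7, s8, s11.
Union after reading x: {s2, s13}.
Now take the lambda-closure:
From s2 via lambda: add s12.
From s13 via lambda: add s9.
From s9 via lambda: add s0, s3, s10.
From s12 via lambda: add s8.
From s0 via lambda: add s6.
From s3 via lambda: add s7.
From s8 via lambda: add s11.
No new states can be added; the closed set is {s0, s2, s3, s6, s7, s8, s9, s10, s11, s12, s13}.

{s0, s2, s3, s6, s7, s8, s9, s10, s11, s12, s13}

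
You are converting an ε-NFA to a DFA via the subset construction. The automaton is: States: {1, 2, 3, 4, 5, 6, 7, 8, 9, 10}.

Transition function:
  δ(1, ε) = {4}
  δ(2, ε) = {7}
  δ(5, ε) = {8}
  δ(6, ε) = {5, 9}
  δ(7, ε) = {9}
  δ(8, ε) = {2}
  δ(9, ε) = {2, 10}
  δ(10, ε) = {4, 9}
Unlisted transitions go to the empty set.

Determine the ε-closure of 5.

{2, 4, 5, 7, 8, 9, 10}

Start with {5}.
From 5 via ε: add 8.
From 8 via ε: add 2.
From 2 via ε: add 7.
From 7 via ε: add 9.
From 9 via ε: add 10.
From 10 via ε: add 4.
No new states can be added; the closed set is {2, 4, 5, 7, 8, 9, 10}.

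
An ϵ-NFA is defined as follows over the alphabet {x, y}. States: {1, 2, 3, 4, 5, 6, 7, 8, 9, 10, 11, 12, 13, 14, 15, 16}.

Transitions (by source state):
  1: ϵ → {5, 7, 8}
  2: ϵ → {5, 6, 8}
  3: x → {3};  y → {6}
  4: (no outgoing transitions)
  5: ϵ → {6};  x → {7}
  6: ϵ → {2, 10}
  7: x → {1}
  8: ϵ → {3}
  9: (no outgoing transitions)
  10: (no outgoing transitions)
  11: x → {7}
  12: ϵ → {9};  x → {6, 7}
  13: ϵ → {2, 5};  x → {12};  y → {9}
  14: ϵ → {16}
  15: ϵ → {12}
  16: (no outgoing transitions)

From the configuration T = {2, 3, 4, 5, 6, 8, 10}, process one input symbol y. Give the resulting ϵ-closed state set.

3 on y → {6}.
No y-transition from 2, 4, 5, 6, 8, 10.
Union after reading y: {6}.
Now take the ϵ-closure:
From 6 via ϵ: add 2, 10.
From 2 via ϵ: add 5, 8.
From 8 via ϵ: add 3.
No new states can be added; the closed set is {2, 3, 5, 6, 8, 10}.

{2, 3, 5, 6, 8, 10}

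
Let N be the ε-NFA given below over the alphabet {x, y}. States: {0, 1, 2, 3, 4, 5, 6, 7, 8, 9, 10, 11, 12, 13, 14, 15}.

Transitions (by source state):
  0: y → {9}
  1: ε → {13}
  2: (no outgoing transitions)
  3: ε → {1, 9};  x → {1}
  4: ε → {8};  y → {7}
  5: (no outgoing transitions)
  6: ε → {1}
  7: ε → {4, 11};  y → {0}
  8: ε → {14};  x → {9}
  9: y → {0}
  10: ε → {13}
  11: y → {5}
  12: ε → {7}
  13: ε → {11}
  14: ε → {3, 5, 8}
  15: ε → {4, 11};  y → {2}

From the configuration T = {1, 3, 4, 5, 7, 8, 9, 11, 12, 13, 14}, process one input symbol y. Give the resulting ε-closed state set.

{0, 1, 3, 4, 5, 7, 8, 9, 11, 13, 14}

4 on y → {7}.
7 on y → {0}.
9 on y → {0}.
11 on y → {5}.
No y-transition from 1, 3, 5, 8, 12, 13, 14.
Union after reading y: {0, 5, 7}.
Now take the ε-closure:
From 7 via ε: add 4, 11.
From 4 via ε: add 8.
From 8 via ε: add 14.
From 14 via ε: add 3.
From 3 via ε: add 1, 9.
From 1 via ε: add 13.
No new states can be added; the closed set is {0, 1, 3, 4, 5, 7, 8, 9, 11, 13, 14}.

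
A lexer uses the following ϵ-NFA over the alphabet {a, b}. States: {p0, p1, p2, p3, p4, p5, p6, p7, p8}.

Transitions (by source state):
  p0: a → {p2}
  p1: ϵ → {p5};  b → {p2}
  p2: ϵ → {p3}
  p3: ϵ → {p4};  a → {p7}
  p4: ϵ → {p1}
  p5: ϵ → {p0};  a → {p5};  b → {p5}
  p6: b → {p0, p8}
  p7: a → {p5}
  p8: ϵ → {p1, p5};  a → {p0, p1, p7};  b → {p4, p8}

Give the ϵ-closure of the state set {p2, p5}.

Start with {p2, p5}.
From p2 via ϵ: add p3.
From p5 via ϵ: add p0.
From p3 via ϵ: add p4.
From p4 via ϵ: add p1.
No new states can be added; the closed set is {p0, p1, p2, p3, p4, p5}.

{p0, p1, p2, p3, p4, p5}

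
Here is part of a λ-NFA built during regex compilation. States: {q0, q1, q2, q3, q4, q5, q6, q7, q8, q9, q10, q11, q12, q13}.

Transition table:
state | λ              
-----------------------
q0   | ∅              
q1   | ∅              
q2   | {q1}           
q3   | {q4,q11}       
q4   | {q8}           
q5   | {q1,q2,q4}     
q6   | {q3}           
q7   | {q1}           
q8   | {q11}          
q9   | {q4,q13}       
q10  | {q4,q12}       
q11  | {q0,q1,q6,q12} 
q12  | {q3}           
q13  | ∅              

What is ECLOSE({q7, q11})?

{q0, q1, q3, q4, q6, q7, q8, q11, q12}

Start with {q7, q11}.
From q7 via λ: add q1.
From q11 via λ: add q0, q6, q12.
From q6 via λ: add q3.
From q3 via λ: add q4.
From q4 via λ: add q8.
No new states can be added; the closed set is {q0, q1, q3, q4, q6, q7, q8, q11, q12}.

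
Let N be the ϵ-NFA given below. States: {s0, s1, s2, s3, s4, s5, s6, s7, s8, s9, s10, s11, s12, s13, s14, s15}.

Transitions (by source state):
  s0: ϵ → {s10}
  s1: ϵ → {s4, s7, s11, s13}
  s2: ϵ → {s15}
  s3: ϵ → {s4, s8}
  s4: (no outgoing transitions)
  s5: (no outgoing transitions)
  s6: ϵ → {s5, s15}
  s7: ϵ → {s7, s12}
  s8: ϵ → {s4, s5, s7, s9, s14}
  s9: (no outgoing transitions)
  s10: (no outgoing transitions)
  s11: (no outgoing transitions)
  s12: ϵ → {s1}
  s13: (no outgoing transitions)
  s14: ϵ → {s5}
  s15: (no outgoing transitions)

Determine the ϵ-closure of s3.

{s1, s3, s4, s5, s7, s8, s9, s11, s12, s13, s14}

Start with {s3}.
From s3 via ϵ: add s4, s8.
From s8 via ϵ: add s5, s7, s9, s14.
From s7 via ϵ: add s12.
From s12 via ϵ: add s1.
From s1 via ϵ: add s11, s13.
No new states can be added; the closed set is {s1, s3, s4, s5, s7, s8, s9, s11, s12, s13, s14}.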